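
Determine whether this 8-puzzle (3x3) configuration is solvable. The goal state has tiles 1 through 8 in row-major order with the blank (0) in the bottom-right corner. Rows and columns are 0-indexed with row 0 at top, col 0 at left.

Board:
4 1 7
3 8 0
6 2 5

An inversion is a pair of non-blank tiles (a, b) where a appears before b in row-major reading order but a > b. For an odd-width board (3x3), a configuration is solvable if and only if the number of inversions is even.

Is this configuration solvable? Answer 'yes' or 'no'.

Answer: no

Derivation:
Inversions (pairs i<j in row-major order where tile[i] > tile[j] > 0): 13
13 is odd, so the puzzle is not solvable.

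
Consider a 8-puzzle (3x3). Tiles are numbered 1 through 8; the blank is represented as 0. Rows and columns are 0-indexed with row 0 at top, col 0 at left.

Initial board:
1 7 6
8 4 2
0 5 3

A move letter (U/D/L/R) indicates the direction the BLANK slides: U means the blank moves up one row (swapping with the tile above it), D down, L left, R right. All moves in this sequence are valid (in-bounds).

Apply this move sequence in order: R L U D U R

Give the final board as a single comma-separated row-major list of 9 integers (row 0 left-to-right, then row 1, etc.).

Answer: 1, 7, 6, 4, 0, 2, 8, 5, 3

Derivation:
After move 1 (R):
1 7 6
8 4 2
5 0 3

After move 2 (L):
1 7 6
8 4 2
0 5 3

After move 3 (U):
1 7 6
0 4 2
8 5 3

After move 4 (D):
1 7 6
8 4 2
0 5 3

After move 5 (U):
1 7 6
0 4 2
8 5 3

After move 6 (R):
1 7 6
4 0 2
8 5 3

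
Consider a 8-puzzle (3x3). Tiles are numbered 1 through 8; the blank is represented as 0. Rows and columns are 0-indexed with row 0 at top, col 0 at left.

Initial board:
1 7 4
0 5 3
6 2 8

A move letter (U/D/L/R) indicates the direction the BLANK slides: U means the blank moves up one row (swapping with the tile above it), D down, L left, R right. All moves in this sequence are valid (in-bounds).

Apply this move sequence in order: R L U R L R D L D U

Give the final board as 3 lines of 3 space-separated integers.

Answer: 7 5 4
0 1 3
6 2 8

Derivation:
After move 1 (R):
1 7 4
5 0 3
6 2 8

After move 2 (L):
1 7 4
0 5 3
6 2 8

After move 3 (U):
0 7 4
1 5 3
6 2 8

After move 4 (R):
7 0 4
1 5 3
6 2 8

After move 5 (L):
0 7 4
1 5 3
6 2 8

After move 6 (R):
7 0 4
1 5 3
6 2 8

After move 7 (D):
7 5 4
1 0 3
6 2 8

After move 8 (L):
7 5 4
0 1 3
6 2 8

After move 9 (D):
7 5 4
6 1 3
0 2 8

After move 10 (U):
7 5 4
0 1 3
6 2 8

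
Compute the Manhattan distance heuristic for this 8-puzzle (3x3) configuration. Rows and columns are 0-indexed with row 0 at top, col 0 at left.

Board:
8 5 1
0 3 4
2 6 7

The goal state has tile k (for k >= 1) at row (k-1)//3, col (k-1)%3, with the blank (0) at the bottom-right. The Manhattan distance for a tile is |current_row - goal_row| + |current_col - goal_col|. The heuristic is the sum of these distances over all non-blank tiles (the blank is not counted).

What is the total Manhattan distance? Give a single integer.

Tile 8: at (0,0), goal (2,1), distance |0-2|+|0-1| = 3
Tile 5: at (0,1), goal (1,1), distance |0-1|+|1-1| = 1
Tile 1: at (0,2), goal (0,0), distance |0-0|+|2-0| = 2
Tile 3: at (1,1), goal (0,2), distance |1-0|+|1-2| = 2
Tile 4: at (1,2), goal (1,0), distance |1-1|+|2-0| = 2
Tile 2: at (2,0), goal (0,1), distance |2-0|+|0-1| = 3
Tile 6: at (2,1), goal (1,2), distance |2-1|+|1-2| = 2
Tile 7: at (2,2), goal (2,0), distance |2-2|+|2-0| = 2
Sum: 3 + 1 + 2 + 2 + 2 + 3 + 2 + 2 = 17

Answer: 17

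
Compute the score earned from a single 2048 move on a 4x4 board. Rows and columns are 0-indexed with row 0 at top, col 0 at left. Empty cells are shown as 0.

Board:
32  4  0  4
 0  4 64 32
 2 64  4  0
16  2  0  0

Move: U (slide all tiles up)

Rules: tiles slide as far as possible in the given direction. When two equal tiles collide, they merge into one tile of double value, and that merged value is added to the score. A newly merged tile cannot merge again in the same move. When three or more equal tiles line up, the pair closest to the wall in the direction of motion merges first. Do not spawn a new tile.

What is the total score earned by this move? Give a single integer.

Slide up:
col 0: [32, 0, 2, 16] -> [32, 2, 16, 0]  score +0 (running 0)
col 1: [4, 4, 64, 2] -> [8, 64, 2, 0]  score +8 (running 8)
col 2: [0, 64, 4, 0] -> [64, 4, 0, 0]  score +0 (running 8)
col 3: [4, 32, 0, 0] -> [4, 32, 0, 0]  score +0 (running 8)
Board after move:
32  8 64  4
 2 64  4 32
16  2  0  0
 0  0  0  0

Answer: 8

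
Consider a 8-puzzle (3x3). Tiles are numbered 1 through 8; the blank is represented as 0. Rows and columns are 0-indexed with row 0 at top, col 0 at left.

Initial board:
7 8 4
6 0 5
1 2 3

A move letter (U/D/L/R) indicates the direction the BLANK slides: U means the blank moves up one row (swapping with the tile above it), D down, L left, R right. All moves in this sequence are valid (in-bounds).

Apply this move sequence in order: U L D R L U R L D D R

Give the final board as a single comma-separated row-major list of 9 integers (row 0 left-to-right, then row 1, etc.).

After move 1 (U):
7 0 4
6 8 5
1 2 3

After move 2 (L):
0 7 4
6 8 5
1 2 3

After move 3 (D):
6 7 4
0 8 5
1 2 3

After move 4 (R):
6 7 4
8 0 5
1 2 3

After move 5 (L):
6 7 4
0 8 5
1 2 3

After move 6 (U):
0 7 4
6 8 5
1 2 3

After move 7 (R):
7 0 4
6 8 5
1 2 3

After move 8 (L):
0 7 4
6 8 5
1 2 3

After move 9 (D):
6 7 4
0 8 5
1 2 3

After move 10 (D):
6 7 4
1 8 5
0 2 3

After move 11 (R):
6 7 4
1 8 5
2 0 3

Answer: 6, 7, 4, 1, 8, 5, 2, 0, 3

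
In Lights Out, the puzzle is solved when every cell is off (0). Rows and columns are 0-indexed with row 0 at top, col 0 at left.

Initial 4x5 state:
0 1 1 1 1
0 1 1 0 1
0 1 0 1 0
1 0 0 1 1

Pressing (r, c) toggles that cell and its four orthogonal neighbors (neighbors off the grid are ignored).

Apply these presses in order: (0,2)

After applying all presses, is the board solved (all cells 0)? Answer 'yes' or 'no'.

Answer: no

Derivation:
After press 1 at (0,2):
0 0 0 0 1
0 1 0 0 1
0 1 0 1 0
1 0 0 1 1

Lights still on: 8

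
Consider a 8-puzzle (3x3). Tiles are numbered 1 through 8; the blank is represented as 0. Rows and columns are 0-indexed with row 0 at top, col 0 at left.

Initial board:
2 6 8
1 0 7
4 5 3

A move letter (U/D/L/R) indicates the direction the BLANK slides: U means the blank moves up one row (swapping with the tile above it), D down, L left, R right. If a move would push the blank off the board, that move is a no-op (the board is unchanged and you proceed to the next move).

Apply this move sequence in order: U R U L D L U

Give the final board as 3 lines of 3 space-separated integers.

Answer: 0 6 8
2 1 7
4 5 3

Derivation:
After move 1 (U):
2 0 8
1 6 7
4 5 3

After move 2 (R):
2 8 0
1 6 7
4 5 3

After move 3 (U):
2 8 0
1 6 7
4 5 3

After move 4 (L):
2 0 8
1 6 7
4 5 3

After move 5 (D):
2 6 8
1 0 7
4 5 3

After move 6 (L):
2 6 8
0 1 7
4 5 3

After move 7 (U):
0 6 8
2 1 7
4 5 3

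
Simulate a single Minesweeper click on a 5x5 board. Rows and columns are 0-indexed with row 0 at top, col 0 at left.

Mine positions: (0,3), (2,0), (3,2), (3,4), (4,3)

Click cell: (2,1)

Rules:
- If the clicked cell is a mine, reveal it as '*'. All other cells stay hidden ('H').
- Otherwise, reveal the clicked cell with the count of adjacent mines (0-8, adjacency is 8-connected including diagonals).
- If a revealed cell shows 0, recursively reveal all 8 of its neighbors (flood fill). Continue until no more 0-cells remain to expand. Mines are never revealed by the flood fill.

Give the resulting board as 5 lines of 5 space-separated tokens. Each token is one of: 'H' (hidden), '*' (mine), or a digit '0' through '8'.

H H H H H
H H H H H
H 2 H H H
H H H H H
H H H H H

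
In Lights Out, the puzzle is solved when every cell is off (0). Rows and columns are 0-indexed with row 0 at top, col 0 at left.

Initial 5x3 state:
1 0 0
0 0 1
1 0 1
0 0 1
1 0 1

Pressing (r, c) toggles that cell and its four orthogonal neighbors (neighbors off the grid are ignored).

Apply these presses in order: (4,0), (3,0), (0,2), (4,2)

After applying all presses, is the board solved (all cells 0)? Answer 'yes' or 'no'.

Answer: no

Derivation:
After press 1 at (4,0):
1 0 0
0 0 1
1 0 1
1 0 1
0 1 1

After press 2 at (3,0):
1 0 0
0 0 1
0 0 1
0 1 1
1 1 1

After press 3 at (0,2):
1 1 1
0 0 0
0 0 1
0 1 1
1 1 1

After press 4 at (4,2):
1 1 1
0 0 0
0 0 1
0 1 0
1 0 0

Lights still on: 6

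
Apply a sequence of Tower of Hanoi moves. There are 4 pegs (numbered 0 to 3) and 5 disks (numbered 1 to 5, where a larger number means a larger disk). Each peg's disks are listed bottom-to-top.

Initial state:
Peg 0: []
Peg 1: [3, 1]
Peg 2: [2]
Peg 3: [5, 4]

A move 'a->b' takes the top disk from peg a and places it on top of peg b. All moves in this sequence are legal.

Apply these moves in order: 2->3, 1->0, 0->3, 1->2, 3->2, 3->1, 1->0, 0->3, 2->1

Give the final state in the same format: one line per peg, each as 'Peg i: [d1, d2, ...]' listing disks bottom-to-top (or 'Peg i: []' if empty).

Answer: Peg 0: []
Peg 1: [1]
Peg 2: [3]
Peg 3: [5, 4, 2]

Derivation:
After move 1 (2->3):
Peg 0: []
Peg 1: [3, 1]
Peg 2: []
Peg 3: [5, 4, 2]

After move 2 (1->0):
Peg 0: [1]
Peg 1: [3]
Peg 2: []
Peg 3: [5, 4, 2]

After move 3 (0->3):
Peg 0: []
Peg 1: [3]
Peg 2: []
Peg 3: [5, 4, 2, 1]

After move 4 (1->2):
Peg 0: []
Peg 1: []
Peg 2: [3]
Peg 3: [5, 4, 2, 1]

After move 5 (3->2):
Peg 0: []
Peg 1: []
Peg 2: [3, 1]
Peg 3: [5, 4, 2]

After move 6 (3->1):
Peg 0: []
Peg 1: [2]
Peg 2: [3, 1]
Peg 3: [5, 4]

After move 7 (1->0):
Peg 0: [2]
Peg 1: []
Peg 2: [3, 1]
Peg 3: [5, 4]

After move 8 (0->3):
Peg 0: []
Peg 1: []
Peg 2: [3, 1]
Peg 3: [5, 4, 2]

After move 9 (2->1):
Peg 0: []
Peg 1: [1]
Peg 2: [3]
Peg 3: [5, 4, 2]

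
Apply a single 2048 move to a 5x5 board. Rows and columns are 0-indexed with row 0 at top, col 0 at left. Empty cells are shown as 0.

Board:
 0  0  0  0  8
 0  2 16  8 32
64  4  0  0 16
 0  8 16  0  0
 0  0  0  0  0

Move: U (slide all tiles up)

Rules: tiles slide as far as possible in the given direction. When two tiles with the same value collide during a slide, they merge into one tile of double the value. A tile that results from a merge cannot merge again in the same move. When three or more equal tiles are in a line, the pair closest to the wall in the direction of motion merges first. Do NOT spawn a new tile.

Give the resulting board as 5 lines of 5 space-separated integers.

Answer: 64  2 32  8  8
 0  4  0  0 32
 0  8  0  0 16
 0  0  0  0  0
 0  0  0  0  0

Derivation:
Slide up:
col 0: [0, 0, 64, 0, 0] -> [64, 0, 0, 0, 0]
col 1: [0, 2, 4, 8, 0] -> [2, 4, 8, 0, 0]
col 2: [0, 16, 0, 16, 0] -> [32, 0, 0, 0, 0]
col 3: [0, 8, 0, 0, 0] -> [8, 0, 0, 0, 0]
col 4: [8, 32, 16, 0, 0] -> [8, 32, 16, 0, 0]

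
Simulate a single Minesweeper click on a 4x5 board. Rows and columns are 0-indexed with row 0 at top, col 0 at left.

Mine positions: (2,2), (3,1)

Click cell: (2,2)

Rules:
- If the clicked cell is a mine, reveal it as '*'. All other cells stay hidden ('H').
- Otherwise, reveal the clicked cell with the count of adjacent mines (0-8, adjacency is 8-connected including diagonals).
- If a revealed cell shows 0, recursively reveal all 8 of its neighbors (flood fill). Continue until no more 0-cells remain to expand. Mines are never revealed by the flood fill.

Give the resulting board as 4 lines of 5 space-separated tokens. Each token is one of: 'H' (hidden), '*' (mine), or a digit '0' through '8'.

H H H H H
H H H H H
H H * H H
H H H H H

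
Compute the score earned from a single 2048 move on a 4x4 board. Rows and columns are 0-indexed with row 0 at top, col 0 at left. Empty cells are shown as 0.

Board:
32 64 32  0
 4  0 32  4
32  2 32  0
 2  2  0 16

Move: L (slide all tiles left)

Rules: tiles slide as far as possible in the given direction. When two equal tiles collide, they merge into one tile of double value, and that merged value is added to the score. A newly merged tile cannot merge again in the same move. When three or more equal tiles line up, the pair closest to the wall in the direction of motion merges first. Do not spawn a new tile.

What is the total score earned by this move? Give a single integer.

Answer: 4

Derivation:
Slide left:
row 0: [32, 64, 32, 0] -> [32, 64, 32, 0]  score +0 (running 0)
row 1: [4, 0, 32, 4] -> [4, 32, 4, 0]  score +0 (running 0)
row 2: [32, 2, 32, 0] -> [32, 2, 32, 0]  score +0 (running 0)
row 3: [2, 2, 0, 16] -> [4, 16, 0, 0]  score +4 (running 4)
Board after move:
32 64 32  0
 4 32  4  0
32  2 32  0
 4 16  0  0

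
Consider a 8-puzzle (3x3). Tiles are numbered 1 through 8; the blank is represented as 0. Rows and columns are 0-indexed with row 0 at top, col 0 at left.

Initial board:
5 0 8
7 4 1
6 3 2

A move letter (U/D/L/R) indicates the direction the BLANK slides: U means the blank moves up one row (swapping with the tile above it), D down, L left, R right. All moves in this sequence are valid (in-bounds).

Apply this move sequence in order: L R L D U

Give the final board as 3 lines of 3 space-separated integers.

After move 1 (L):
0 5 8
7 4 1
6 3 2

After move 2 (R):
5 0 8
7 4 1
6 3 2

After move 3 (L):
0 5 8
7 4 1
6 3 2

After move 4 (D):
7 5 8
0 4 1
6 3 2

After move 5 (U):
0 5 8
7 4 1
6 3 2

Answer: 0 5 8
7 4 1
6 3 2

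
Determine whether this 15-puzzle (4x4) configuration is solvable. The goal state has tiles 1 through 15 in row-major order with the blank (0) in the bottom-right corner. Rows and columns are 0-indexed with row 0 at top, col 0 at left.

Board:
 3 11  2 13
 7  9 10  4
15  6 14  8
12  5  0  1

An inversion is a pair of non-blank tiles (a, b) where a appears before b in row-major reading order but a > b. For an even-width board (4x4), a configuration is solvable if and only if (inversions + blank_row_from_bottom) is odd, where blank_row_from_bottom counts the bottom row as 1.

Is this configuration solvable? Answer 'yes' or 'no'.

Inversions: 53
Blank is in row 3 (0-indexed from top), which is row 1 counting from the bottom (bottom = 1).
53 + 1 = 54, which is even, so the puzzle is not solvable.

Answer: no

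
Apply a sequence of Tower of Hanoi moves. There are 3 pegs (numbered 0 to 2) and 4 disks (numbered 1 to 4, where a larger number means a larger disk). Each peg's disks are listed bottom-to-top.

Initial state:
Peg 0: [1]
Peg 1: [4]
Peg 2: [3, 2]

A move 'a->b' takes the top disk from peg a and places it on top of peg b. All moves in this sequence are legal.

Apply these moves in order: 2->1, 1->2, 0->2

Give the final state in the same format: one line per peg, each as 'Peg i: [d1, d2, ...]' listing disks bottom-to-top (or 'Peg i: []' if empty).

After move 1 (2->1):
Peg 0: [1]
Peg 1: [4, 2]
Peg 2: [3]

After move 2 (1->2):
Peg 0: [1]
Peg 1: [4]
Peg 2: [3, 2]

After move 3 (0->2):
Peg 0: []
Peg 1: [4]
Peg 2: [3, 2, 1]

Answer: Peg 0: []
Peg 1: [4]
Peg 2: [3, 2, 1]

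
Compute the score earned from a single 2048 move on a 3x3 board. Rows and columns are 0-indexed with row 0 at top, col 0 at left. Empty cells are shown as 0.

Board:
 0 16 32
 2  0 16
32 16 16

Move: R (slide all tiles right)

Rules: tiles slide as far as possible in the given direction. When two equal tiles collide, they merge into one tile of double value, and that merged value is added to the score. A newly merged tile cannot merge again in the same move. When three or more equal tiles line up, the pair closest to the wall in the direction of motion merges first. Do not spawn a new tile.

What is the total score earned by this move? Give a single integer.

Slide right:
row 0: [0, 16, 32] -> [0, 16, 32]  score +0 (running 0)
row 1: [2, 0, 16] -> [0, 2, 16]  score +0 (running 0)
row 2: [32, 16, 16] -> [0, 32, 32]  score +32 (running 32)
Board after move:
 0 16 32
 0  2 16
 0 32 32

Answer: 32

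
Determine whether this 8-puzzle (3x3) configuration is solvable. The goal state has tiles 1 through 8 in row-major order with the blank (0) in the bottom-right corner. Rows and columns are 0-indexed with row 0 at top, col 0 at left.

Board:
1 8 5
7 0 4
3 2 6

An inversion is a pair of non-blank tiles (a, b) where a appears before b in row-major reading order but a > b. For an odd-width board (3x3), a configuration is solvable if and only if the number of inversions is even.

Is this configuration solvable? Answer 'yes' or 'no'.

Inversions (pairs i<j in row-major order where tile[i] > tile[j] > 0): 16
16 is even, so the puzzle is solvable.

Answer: yes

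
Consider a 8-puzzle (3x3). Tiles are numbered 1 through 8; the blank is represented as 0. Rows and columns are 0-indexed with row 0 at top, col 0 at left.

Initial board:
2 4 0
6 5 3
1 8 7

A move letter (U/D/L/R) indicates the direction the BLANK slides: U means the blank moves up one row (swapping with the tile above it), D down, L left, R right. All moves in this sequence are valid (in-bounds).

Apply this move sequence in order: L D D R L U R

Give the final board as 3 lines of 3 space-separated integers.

Answer: 2 5 4
6 3 0
1 8 7

Derivation:
After move 1 (L):
2 0 4
6 5 3
1 8 7

After move 2 (D):
2 5 4
6 0 3
1 8 7

After move 3 (D):
2 5 4
6 8 3
1 0 7

After move 4 (R):
2 5 4
6 8 3
1 7 0

After move 5 (L):
2 5 4
6 8 3
1 0 7

After move 6 (U):
2 5 4
6 0 3
1 8 7

After move 7 (R):
2 5 4
6 3 0
1 8 7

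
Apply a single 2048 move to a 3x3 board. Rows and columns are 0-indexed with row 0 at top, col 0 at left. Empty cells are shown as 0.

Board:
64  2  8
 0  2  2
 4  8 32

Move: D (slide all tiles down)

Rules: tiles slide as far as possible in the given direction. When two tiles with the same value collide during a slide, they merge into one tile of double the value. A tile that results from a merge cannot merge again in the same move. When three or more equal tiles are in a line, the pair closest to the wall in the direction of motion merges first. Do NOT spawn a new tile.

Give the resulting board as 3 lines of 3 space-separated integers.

Answer:  0  0  8
64  4  2
 4  8 32

Derivation:
Slide down:
col 0: [64, 0, 4] -> [0, 64, 4]
col 1: [2, 2, 8] -> [0, 4, 8]
col 2: [8, 2, 32] -> [8, 2, 32]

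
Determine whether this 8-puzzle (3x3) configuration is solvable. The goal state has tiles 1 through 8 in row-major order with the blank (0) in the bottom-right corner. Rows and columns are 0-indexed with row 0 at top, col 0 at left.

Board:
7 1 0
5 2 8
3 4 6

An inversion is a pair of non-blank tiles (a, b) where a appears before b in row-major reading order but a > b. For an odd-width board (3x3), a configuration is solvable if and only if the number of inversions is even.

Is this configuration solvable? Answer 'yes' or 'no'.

Inversions (pairs i<j in row-major order where tile[i] > tile[j] > 0): 12
12 is even, so the puzzle is solvable.

Answer: yes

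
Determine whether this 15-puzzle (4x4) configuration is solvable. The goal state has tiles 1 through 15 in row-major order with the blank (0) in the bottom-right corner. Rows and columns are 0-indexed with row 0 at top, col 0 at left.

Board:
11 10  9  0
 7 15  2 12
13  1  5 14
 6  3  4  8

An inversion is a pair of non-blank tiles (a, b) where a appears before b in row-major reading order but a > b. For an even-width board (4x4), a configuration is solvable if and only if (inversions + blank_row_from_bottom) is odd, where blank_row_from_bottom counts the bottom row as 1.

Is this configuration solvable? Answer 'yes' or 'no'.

Inversions: 64
Blank is in row 0 (0-indexed from top), which is row 4 counting from the bottom (bottom = 1).
64 + 4 = 68, which is even, so the puzzle is not solvable.

Answer: no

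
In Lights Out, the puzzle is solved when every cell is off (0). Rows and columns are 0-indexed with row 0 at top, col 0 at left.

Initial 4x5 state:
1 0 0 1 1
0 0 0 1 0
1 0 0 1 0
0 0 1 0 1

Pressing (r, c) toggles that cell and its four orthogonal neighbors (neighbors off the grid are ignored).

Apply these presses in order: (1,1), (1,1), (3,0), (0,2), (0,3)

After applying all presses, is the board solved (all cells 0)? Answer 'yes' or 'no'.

After press 1 at (1,1):
1 1 0 1 1
1 1 1 1 0
1 1 0 1 0
0 0 1 0 1

After press 2 at (1,1):
1 0 0 1 1
0 0 0 1 0
1 0 0 1 0
0 0 1 0 1

After press 3 at (3,0):
1 0 0 1 1
0 0 0 1 0
0 0 0 1 0
1 1 1 0 1

After press 4 at (0,2):
1 1 1 0 1
0 0 1 1 0
0 0 0 1 0
1 1 1 0 1

After press 5 at (0,3):
1 1 0 1 0
0 0 1 0 0
0 0 0 1 0
1 1 1 0 1

Lights still on: 9

Answer: no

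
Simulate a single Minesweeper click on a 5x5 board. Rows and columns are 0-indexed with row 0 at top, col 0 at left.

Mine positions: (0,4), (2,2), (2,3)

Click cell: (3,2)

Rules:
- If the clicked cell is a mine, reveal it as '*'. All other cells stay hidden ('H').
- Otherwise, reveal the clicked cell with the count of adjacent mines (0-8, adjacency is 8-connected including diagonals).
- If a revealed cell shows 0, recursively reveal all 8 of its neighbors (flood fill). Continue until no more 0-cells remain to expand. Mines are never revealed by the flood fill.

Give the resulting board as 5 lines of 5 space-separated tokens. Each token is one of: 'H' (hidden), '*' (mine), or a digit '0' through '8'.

H H H H H
H H H H H
H H H H H
H H 2 H H
H H H H H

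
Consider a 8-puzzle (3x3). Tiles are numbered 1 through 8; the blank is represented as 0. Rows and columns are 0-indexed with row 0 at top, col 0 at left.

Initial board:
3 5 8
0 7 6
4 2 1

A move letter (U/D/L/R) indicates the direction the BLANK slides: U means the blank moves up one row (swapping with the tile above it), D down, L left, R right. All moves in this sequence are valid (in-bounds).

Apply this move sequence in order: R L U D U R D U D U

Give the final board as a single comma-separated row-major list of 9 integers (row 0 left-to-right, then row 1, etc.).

After move 1 (R):
3 5 8
7 0 6
4 2 1

After move 2 (L):
3 5 8
0 7 6
4 2 1

After move 3 (U):
0 5 8
3 7 6
4 2 1

After move 4 (D):
3 5 8
0 7 6
4 2 1

After move 5 (U):
0 5 8
3 7 6
4 2 1

After move 6 (R):
5 0 8
3 7 6
4 2 1

After move 7 (D):
5 7 8
3 0 6
4 2 1

After move 8 (U):
5 0 8
3 7 6
4 2 1

After move 9 (D):
5 7 8
3 0 6
4 2 1

After move 10 (U):
5 0 8
3 7 6
4 2 1

Answer: 5, 0, 8, 3, 7, 6, 4, 2, 1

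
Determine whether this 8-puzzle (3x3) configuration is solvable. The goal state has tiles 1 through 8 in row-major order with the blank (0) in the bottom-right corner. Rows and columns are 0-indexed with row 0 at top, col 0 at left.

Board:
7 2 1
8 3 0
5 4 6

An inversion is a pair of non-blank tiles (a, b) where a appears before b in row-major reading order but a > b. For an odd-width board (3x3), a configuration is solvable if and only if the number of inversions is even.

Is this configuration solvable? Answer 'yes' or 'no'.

Inversions (pairs i<j in row-major order where tile[i] > tile[j] > 0): 12
12 is even, so the puzzle is solvable.

Answer: yes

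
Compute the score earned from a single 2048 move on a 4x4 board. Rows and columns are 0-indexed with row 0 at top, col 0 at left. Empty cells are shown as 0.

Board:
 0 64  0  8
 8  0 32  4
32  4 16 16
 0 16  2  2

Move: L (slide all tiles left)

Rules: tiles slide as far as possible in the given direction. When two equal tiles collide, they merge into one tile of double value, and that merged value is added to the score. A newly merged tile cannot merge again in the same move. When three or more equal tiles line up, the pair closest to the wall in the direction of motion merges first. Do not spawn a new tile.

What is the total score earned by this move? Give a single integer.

Answer: 36

Derivation:
Slide left:
row 0: [0, 64, 0, 8] -> [64, 8, 0, 0]  score +0 (running 0)
row 1: [8, 0, 32, 4] -> [8, 32, 4, 0]  score +0 (running 0)
row 2: [32, 4, 16, 16] -> [32, 4, 32, 0]  score +32 (running 32)
row 3: [0, 16, 2, 2] -> [16, 4, 0, 0]  score +4 (running 36)
Board after move:
64  8  0  0
 8 32  4  0
32  4 32  0
16  4  0  0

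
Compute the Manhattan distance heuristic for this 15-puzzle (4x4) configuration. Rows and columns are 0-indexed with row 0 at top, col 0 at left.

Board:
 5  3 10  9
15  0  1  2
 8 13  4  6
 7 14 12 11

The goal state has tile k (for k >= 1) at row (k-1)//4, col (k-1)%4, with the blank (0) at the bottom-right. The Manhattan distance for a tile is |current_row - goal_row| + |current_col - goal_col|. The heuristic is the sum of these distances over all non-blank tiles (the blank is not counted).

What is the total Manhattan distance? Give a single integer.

Tile 5: (0,0)->(1,0) = 1
Tile 3: (0,1)->(0,2) = 1
Tile 10: (0,2)->(2,1) = 3
Tile 9: (0,3)->(2,0) = 5
Tile 15: (1,0)->(3,2) = 4
Tile 1: (1,2)->(0,0) = 3
Tile 2: (1,3)->(0,1) = 3
Tile 8: (2,0)->(1,3) = 4
Tile 13: (2,1)->(3,0) = 2
Tile 4: (2,2)->(0,3) = 3
Tile 6: (2,3)->(1,1) = 3
Tile 7: (3,0)->(1,2) = 4
Tile 14: (3,1)->(3,1) = 0
Tile 12: (3,2)->(2,3) = 2
Tile 11: (3,3)->(2,2) = 2
Sum: 1 + 1 + 3 + 5 + 4 + 3 + 3 + 4 + 2 + 3 + 3 + 4 + 0 + 2 + 2 = 40

Answer: 40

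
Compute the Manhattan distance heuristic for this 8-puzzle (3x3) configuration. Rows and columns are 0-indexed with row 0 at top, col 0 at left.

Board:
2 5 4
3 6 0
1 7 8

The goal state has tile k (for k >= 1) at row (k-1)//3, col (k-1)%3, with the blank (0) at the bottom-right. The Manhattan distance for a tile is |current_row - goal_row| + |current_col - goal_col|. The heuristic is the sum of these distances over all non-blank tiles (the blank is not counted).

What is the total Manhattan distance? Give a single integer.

Answer: 13

Derivation:
Tile 2: (0,0)->(0,1) = 1
Tile 5: (0,1)->(1,1) = 1
Tile 4: (0,2)->(1,0) = 3
Tile 3: (1,0)->(0,2) = 3
Tile 6: (1,1)->(1,2) = 1
Tile 1: (2,0)->(0,0) = 2
Tile 7: (2,1)->(2,0) = 1
Tile 8: (2,2)->(2,1) = 1
Sum: 1 + 1 + 3 + 3 + 1 + 2 + 1 + 1 = 13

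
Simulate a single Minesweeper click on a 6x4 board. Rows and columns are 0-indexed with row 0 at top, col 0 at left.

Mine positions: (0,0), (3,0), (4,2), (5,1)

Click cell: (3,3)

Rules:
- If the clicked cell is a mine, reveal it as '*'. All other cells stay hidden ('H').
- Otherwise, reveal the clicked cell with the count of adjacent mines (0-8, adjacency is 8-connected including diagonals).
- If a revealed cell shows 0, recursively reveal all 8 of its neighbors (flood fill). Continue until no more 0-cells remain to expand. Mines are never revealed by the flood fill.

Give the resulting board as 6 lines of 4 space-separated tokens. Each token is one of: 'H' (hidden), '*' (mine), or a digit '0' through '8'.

H H H H
H H H H
H H H H
H H H 1
H H H H
H H H H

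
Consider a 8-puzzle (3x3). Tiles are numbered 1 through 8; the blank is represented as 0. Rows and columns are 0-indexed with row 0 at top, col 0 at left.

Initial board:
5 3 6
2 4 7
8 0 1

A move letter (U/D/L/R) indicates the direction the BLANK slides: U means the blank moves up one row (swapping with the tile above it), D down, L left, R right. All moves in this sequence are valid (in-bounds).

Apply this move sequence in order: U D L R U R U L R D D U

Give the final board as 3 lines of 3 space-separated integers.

After move 1 (U):
5 3 6
2 0 7
8 4 1

After move 2 (D):
5 3 6
2 4 7
8 0 1

After move 3 (L):
5 3 6
2 4 7
0 8 1

After move 4 (R):
5 3 6
2 4 7
8 0 1

After move 5 (U):
5 3 6
2 0 7
8 4 1

After move 6 (R):
5 3 6
2 7 0
8 4 1

After move 7 (U):
5 3 0
2 7 6
8 4 1

After move 8 (L):
5 0 3
2 7 6
8 4 1

After move 9 (R):
5 3 0
2 7 6
8 4 1

After move 10 (D):
5 3 6
2 7 0
8 4 1

After move 11 (D):
5 3 6
2 7 1
8 4 0

After move 12 (U):
5 3 6
2 7 0
8 4 1

Answer: 5 3 6
2 7 0
8 4 1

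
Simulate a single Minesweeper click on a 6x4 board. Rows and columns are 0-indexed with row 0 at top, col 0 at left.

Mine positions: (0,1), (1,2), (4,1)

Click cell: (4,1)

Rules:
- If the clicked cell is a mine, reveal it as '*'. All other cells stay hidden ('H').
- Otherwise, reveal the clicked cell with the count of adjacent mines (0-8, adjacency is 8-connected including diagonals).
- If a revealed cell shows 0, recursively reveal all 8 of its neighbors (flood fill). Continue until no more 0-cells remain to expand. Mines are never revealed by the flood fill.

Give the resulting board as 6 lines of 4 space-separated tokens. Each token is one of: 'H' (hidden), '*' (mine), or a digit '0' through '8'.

H H H H
H H H H
H H H H
H H H H
H * H H
H H H H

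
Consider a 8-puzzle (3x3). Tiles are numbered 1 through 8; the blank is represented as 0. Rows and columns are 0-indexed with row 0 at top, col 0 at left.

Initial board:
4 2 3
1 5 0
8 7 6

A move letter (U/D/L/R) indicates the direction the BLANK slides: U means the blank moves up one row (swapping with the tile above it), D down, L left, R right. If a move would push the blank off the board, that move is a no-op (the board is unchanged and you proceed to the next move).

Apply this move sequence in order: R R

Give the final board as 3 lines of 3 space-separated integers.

Answer: 4 2 3
1 5 0
8 7 6

Derivation:
After move 1 (R):
4 2 3
1 5 0
8 7 6

After move 2 (R):
4 2 3
1 5 0
8 7 6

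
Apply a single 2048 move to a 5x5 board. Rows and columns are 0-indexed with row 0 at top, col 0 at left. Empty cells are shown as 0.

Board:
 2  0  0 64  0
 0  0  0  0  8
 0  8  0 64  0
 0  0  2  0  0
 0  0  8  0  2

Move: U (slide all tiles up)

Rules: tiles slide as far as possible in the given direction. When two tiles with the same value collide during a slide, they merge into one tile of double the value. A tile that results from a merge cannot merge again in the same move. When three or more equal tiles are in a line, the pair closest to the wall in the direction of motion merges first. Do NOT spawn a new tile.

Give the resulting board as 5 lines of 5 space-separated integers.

Answer:   2   8   2 128   8
  0   0   8   0   2
  0   0   0   0   0
  0   0   0   0   0
  0   0   0   0   0

Derivation:
Slide up:
col 0: [2, 0, 0, 0, 0] -> [2, 0, 0, 0, 0]
col 1: [0, 0, 8, 0, 0] -> [8, 0, 0, 0, 0]
col 2: [0, 0, 0, 2, 8] -> [2, 8, 0, 0, 0]
col 3: [64, 0, 64, 0, 0] -> [128, 0, 0, 0, 0]
col 4: [0, 8, 0, 0, 2] -> [8, 2, 0, 0, 0]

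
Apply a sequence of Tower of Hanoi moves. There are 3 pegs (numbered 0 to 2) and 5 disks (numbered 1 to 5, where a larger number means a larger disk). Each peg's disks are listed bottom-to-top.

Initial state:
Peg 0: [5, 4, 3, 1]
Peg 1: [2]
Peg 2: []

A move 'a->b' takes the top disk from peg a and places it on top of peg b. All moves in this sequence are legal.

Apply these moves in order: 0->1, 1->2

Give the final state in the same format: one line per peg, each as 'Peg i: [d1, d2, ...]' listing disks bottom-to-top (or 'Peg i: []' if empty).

After move 1 (0->1):
Peg 0: [5, 4, 3]
Peg 1: [2, 1]
Peg 2: []

After move 2 (1->2):
Peg 0: [5, 4, 3]
Peg 1: [2]
Peg 2: [1]

Answer: Peg 0: [5, 4, 3]
Peg 1: [2]
Peg 2: [1]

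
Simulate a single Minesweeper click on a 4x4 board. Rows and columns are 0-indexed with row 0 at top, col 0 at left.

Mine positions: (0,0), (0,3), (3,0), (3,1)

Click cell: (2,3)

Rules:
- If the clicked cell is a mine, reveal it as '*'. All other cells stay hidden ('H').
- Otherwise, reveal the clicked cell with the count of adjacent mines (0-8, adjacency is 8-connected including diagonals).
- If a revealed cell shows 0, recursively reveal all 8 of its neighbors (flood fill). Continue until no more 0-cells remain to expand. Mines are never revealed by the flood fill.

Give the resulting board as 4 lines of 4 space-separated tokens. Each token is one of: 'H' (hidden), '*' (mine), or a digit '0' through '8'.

H H H H
H H 1 1
H H 1 0
H H 1 0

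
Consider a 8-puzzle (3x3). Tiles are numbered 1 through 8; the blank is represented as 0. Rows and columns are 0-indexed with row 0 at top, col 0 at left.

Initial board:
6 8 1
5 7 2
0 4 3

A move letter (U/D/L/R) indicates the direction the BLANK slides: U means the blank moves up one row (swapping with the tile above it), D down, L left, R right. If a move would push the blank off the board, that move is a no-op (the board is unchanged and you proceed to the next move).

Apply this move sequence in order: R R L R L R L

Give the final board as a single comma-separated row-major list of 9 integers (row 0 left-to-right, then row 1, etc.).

After move 1 (R):
6 8 1
5 7 2
4 0 3

After move 2 (R):
6 8 1
5 7 2
4 3 0

After move 3 (L):
6 8 1
5 7 2
4 0 3

After move 4 (R):
6 8 1
5 7 2
4 3 0

After move 5 (L):
6 8 1
5 7 2
4 0 3

After move 6 (R):
6 8 1
5 7 2
4 3 0

After move 7 (L):
6 8 1
5 7 2
4 0 3

Answer: 6, 8, 1, 5, 7, 2, 4, 0, 3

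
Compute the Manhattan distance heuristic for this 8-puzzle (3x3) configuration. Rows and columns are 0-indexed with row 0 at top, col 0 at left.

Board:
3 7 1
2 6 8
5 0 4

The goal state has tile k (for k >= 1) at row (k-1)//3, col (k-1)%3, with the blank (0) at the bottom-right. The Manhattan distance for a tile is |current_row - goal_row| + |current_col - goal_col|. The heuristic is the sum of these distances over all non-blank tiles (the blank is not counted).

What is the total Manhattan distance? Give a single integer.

Answer: 17

Derivation:
Tile 3: (0,0)->(0,2) = 2
Tile 7: (0,1)->(2,0) = 3
Tile 1: (0,2)->(0,0) = 2
Tile 2: (1,0)->(0,1) = 2
Tile 6: (1,1)->(1,2) = 1
Tile 8: (1,2)->(2,1) = 2
Tile 5: (2,0)->(1,1) = 2
Tile 4: (2,2)->(1,0) = 3
Sum: 2 + 3 + 2 + 2 + 1 + 2 + 2 + 3 = 17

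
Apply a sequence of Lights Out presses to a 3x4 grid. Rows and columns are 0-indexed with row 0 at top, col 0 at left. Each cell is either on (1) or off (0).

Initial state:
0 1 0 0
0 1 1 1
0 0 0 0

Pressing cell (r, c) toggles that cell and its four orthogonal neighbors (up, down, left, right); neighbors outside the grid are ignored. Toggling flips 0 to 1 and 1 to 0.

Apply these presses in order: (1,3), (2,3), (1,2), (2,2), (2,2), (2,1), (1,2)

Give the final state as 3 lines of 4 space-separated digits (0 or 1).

After press 1 at (1,3):
0 1 0 1
0 1 0 0
0 0 0 1

After press 2 at (2,3):
0 1 0 1
0 1 0 1
0 0 1 0

After press 3 at (1,2):
0 1 1 1
0 0 1 0
0 0 0 0

After press 4 at (2,2):
0 1 1 1
0 0 0 0
0 1 1 1

After press 5 at (2,2):
0 1 1 1
0 0 1 0
0 0 0 0

After press 6 at (2,1):
0 1 1 1
0 1 1 0
1 1 1 0

After press 7 at (1,2):
0 1 0 1
0 0 0 1
1 1 0 0

Answer: 0 1 0 1
0 0 0 1
1 1 0 0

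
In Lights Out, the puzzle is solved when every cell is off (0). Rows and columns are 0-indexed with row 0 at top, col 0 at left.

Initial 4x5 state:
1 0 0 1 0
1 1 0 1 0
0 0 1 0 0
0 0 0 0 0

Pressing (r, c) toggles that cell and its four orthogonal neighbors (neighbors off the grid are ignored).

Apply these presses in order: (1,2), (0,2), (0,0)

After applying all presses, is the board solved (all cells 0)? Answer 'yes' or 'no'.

Answer: yes

Derivation:
After press 1 at (1,2):
1 0 1 1 0
1 0 1 0 0
0 0 0 0 0
0 0 0 0 0

After press 2 at (0,2):
1 1 0 0 0
1 0 0 0 0
0 0 0 0 0
0 0 0 0 0

After press 3 at (0,0):
0 0 0 0 0
0 0 0 0 0
0 0 0 0 0
0 0 0 0 0

Lights still on: 0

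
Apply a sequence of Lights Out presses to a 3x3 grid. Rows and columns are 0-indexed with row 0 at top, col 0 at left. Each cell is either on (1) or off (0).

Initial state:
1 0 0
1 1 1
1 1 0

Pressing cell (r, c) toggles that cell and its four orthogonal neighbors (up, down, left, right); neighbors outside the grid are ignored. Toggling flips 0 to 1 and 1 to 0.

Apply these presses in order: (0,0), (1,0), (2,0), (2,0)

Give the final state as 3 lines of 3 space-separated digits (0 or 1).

Answer: 1 1 0
1 0 1
0 1 0

Derivation:
After press 1 at (0,0):
0 1 0
0 1 1
1 1 0

After press 2 at (1,0):
1 1 0
1 0 1
0 1 0

After press 3 at (2,0):
1 1 0
0 0 1
1 0 0

After press 4 at (2,0):
1 1 0
1 0 1
0 1 0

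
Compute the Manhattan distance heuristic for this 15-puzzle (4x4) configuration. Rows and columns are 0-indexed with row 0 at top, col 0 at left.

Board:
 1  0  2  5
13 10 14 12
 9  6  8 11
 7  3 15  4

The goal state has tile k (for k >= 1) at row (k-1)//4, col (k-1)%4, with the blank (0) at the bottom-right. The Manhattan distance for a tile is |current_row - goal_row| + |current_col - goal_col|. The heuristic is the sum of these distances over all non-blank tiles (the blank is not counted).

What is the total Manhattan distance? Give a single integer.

Answer: 27

Derivation:
Tile 1: at (0,0), goal (0,0), distance |0-0|+|0-0| = 0
Tile 2: at (0,2), goal (0,1), distance |0-0|+|2-1| = 1
Tile 5: at (0,3), goal (1,0), distance |0-1|+|3-0| = 4
Tile 13: at (1,0), goal (3,0), distance |1-3|+|0-0| = 2
Tile 10: at (1,1), goal (2,1), distance |1-2|+|1-1| = 1
Tile 14: at (1,2), goal (3,1), distance |1-3|+|2-1| = 3
Tile 12: at (1,3), goal (2,3), distance |1-2|+|3-3| = 1
Tile 9: at (2,0), goal (2,0), distance |2-2|+|0-0| = 0
Tile 6: at (2,1), goal (1,1), distance |2-1|+|1-1| = 1
Tile 8: at (2,2), goal (1,3), distance |2-1|+|2-3| = 2
Tile 11: at (2,3), goal (2,2), distance |2-2|+|3-2| = 1
Tile 7: at (3,0), goal (1,2), distance |3-1|+|0-2| = 4
Tile 3: at (3,1), goal (0,2), distance |3-0|+|1-2| = 4
Tile 15: at (3,2), goal (3,2), distance |3-3|+|2-2| = 0
Tile 4: at (3,3), goal (0,3), distance |3-0|+|3-3| = 3
Sum: 0 + 1 + 4 + 2 + 1 + 3 + 1 + 0 + 1 + 2 + 1 + 4 + 4 + 0 + 3 = 27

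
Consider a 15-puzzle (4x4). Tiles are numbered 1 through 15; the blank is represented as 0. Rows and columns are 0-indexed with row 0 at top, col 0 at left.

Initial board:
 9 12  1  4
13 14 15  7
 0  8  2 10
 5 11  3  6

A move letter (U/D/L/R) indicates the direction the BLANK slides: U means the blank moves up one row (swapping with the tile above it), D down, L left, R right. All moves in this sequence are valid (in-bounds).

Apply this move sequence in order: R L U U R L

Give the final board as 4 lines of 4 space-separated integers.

After move 1 (R):
 9 12  1  4
13 14 15  7
 8  0  2 10
 5 11  3  6

After move 2 (L):
 9 12  1  4
13 14 15  7
 0  8  2 10
 5 11  3  6

After move 3 (U):
 9 12  1  4
 0 14 15  7
13  8  2 10
 5 11  3  6

After move 4 (U):
 0 12  1  4
 9 14 15  7
13  8  2 10
 5 11  3  6

After move 5 (R):
12  0  1  4
 9 14 15  7
13  8  2 10
 5 11  3  6

After move 6 (L):
 0 12  1  4
 9 14 15  7
13  8  2 10
 5 11  3  6

Answer:  0 12  1  4
 9 14 15  7
13  8  2 10
 5 11  3  6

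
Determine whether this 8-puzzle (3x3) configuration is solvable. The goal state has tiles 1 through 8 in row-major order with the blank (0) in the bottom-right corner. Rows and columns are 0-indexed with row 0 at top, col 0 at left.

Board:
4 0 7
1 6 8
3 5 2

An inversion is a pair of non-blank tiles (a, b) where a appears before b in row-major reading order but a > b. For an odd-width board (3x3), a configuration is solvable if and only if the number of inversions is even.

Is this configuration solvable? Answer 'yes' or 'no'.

Answer: yes

Derivation:
Inversions (pairs i<j in row-major order where tile[i] > tile[j] > 0): 16
16 is even, so the puzzle is solvable.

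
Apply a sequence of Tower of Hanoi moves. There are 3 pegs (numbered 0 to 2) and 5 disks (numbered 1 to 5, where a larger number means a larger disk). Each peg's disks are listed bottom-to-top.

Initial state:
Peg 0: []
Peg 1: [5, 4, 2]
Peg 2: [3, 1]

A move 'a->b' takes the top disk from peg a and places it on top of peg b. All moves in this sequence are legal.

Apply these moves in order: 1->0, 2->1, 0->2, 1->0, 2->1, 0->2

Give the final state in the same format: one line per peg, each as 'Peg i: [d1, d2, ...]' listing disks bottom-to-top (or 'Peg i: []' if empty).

Answer: Peg 0: []
Peg 1: [5, 4, 2]
Peg 2: [3, 1]

Derivation:
After move 1 (1->0):
Peg 0: [2]
Peg 1: [5, 4]
Peg 2: [3, 1]

After move 2 (2->1):
Peg 0: [2]
Peg 1: [5, 4, 1]
Peg 2: [3]

After move 3 (0->2):
Peg 0: []
Peg 1: [5, 4, 1]
Peg 2: [3, 2]

After move 4 (1->0):
Peg 0: [1]
Peg 1: [5, 4]
Peg 2: [3, 2]

After move 5 (2->1):
Peg 0: [1]
Peg 1: [5, 4, 2]
Peg 2: [3]

After move 6 (0->2):
Peg 0: []
Peg 1: [5, 4, 2]
Peg 2: [3, 1]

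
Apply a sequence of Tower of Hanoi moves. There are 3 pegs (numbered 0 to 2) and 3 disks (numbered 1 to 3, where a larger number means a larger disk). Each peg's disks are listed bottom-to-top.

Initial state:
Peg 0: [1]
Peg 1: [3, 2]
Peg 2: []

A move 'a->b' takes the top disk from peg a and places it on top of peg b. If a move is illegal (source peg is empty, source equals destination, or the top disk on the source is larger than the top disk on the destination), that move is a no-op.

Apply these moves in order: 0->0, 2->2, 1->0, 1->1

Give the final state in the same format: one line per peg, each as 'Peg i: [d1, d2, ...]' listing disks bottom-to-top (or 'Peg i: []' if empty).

Answer: Peg 0: [1]
Peg 1: [3, 2]
Peg 2: []

Derivation:
After move 1 (0->0):
Peg 0: [1]
Peg 1: [3, 2]
Peg 2: []

After move 2 (2->2):
Peg 0: [1]
Peg 1: [3, 2]
Peg 2: []

After move 3 (1->0):
Peg 0: [1]
Peg 1: [3, 2]
Peg 2: []

After move 4 (1->1):
Peg 0: [1]
Peg 1: [3, 2]
Peg 2: []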